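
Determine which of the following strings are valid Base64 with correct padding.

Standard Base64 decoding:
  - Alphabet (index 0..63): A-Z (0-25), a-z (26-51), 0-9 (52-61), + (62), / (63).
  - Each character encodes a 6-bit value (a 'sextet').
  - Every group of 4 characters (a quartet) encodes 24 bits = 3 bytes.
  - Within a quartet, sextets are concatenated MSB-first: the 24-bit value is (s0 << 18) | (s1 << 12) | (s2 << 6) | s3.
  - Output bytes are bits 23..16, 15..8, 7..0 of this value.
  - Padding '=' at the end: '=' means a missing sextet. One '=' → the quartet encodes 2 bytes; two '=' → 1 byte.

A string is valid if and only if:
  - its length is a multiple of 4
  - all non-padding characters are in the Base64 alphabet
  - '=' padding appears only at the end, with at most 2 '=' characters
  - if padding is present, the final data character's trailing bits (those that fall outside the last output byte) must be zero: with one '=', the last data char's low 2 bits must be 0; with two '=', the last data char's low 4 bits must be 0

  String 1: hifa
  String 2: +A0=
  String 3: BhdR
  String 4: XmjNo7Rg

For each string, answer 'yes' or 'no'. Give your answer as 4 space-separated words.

Answer: yes yes yes yes

Derivation:
String 1: 'hifa' → valid
String 2: '+A0=' → valid
String 3: 'BhdR' → valid
String 4: 'XmjNo7Rg' → valid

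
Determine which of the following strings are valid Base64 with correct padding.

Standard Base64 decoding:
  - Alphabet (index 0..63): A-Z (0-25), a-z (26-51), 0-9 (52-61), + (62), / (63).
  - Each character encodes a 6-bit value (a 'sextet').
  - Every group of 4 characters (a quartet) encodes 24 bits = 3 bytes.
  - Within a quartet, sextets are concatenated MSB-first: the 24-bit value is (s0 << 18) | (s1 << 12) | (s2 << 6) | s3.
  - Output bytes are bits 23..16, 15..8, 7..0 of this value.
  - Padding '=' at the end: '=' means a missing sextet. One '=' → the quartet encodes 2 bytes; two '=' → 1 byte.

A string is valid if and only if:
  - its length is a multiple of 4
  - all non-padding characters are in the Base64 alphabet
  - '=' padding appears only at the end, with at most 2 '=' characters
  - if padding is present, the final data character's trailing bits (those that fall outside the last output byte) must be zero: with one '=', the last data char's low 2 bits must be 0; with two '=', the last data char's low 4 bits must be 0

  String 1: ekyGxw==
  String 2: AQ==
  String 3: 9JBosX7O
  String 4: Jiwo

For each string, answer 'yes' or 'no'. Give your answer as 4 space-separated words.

Answer: yes yes yes yes

Derivation:
String 1: 'ekyGxw==' → valid
String 2: 'AQ==' → valid
String 3: '9JBosX7O' → valid
String 4: 'Jiwo' → valid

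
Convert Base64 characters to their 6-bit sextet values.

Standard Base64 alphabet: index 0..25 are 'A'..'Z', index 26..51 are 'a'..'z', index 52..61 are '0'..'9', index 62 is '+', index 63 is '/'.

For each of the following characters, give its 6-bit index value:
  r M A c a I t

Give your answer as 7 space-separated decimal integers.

Answer: 43 12 0 28 26 8 45

Derivation:
'r': a..z range, 26 + ord('r') − ord('a') = 43
'M': A..Z range, ord('M') − ord('A') = 12
'A': A..Z range, ord('A') − ord('A') = 0
'c': a..z range, 26 + ord('c') − ord('a') = 28
'a': a..z range, 26 + ord('a') − ord('a') = 26
'I': A..Z range, ord('I') − ord('A') = 8
't': a..z range, 26 + ord('t') − ord('a') = 45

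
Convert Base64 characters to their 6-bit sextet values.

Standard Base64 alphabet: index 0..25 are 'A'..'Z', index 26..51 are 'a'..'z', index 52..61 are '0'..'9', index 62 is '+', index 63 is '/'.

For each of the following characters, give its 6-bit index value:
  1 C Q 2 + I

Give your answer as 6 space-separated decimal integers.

Answer: 53 2 16 54 62 8

Derivation:
'1': 0..9 range, 52 + ord('1') − ord('0') = 53
'C': A..Z range, ord('C') − ord('A') = 2
'Q': A..Z range, ord('Q') − ord('A') = 16
'2': 0..9 range, 52 + ord('2') − ord('0') = 54
'+': index 62
'I': A..Z range, ord('I') − ord('A') = 8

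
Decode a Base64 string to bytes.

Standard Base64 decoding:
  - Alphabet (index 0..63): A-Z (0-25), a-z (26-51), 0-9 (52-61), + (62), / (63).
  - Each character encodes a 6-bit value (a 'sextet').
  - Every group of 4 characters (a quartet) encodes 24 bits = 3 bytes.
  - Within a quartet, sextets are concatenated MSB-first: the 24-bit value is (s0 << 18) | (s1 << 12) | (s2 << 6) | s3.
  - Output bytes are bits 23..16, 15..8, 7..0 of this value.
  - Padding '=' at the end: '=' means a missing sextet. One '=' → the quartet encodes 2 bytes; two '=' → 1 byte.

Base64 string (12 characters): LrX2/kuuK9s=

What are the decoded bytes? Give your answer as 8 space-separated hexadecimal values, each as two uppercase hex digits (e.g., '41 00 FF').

After char 0 ('L'=11): chars_in_quartet=1 acc=0xB bytes_emitted=0
After char 1 ('r'=43): chars_in_quartet=2 acc=0x2EB bytes_emitted=0
After char 2 ('X'=23): chars_in_quartet=3 acc=0xBAD7 bytes_emitted=0
After char 3 ('2'=54): chars_in_quartet=4 acc=0x2EB5F6 -> emit 2E B5 F6, reset; bytes_emitted=3
After char 4 ('/'=63): chars_in_quartet=1 acc=0x3F bytes_emitted=3
After char 5 ('k'=36): chars_in_quartet=2 acc=0xFE4 bytes_emitted=3
After char 6 ('u'=46): chars_in_quartet=3 acc=0x3F92E bytes_emitted=3
After char 7 ('u'=46): chars_in_quartet=4 acc=0xFE4BAE -> emit FE 4B AE, reset; bytes_emitted=6
After char 8 ('K'=10): chars_in_quartet=1 acc=0xA bytes_emitted=6
After char 9 ('9'=61): chars_in_quartet=2 acc=0x2BD bytes_emitted=6
After char 10 ('s'=44): chars_in_quartet=3 acc=0xAF6C bytes_emitted=6
Padding '=': partial quartet acc=0xAF6C -> emit 2B DB; bytes_emitted=8

Answer: 2E B5 F6 FE 4B AE 2B DB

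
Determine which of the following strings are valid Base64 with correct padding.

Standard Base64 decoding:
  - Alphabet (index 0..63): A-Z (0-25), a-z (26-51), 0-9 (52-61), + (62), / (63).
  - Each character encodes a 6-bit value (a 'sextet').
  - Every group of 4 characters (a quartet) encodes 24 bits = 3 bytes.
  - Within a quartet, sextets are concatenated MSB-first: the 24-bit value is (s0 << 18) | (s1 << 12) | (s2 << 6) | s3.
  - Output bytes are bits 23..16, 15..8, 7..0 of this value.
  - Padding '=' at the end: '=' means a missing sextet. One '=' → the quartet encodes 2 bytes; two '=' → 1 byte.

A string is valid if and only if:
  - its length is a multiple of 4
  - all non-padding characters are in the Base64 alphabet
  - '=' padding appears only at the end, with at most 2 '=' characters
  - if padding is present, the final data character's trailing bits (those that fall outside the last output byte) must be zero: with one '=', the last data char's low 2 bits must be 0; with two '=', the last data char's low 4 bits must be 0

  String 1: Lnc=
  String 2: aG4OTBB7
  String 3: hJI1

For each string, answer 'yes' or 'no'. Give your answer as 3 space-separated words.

String 1: 'Lnc=' → valid
String 2: 'aG4OTBB7' → valid
String 3: 'hJI1' → valid

Answer: yes yes yes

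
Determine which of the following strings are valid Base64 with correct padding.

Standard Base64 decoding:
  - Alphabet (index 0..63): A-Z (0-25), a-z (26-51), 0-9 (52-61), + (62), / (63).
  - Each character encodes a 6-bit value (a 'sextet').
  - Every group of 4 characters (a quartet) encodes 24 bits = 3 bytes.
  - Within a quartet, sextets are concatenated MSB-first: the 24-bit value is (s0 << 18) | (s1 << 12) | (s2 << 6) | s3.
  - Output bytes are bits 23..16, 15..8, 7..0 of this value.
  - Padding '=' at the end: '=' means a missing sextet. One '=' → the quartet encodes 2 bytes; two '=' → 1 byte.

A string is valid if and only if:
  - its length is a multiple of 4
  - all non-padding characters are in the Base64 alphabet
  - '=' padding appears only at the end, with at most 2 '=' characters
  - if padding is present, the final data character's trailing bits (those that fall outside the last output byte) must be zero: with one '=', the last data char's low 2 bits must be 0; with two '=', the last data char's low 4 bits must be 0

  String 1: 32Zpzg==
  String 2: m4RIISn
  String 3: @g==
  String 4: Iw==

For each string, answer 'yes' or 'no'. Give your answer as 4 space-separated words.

String 1: '32Zpzg==' → valid
String 2: 'm4RIISn' → invalid (len=7 not mult of 4)
String 3: '@g==' → invalid (bad char(s): ['@'])
String 4: 'Iw==' → valid

Answer: yes no no yes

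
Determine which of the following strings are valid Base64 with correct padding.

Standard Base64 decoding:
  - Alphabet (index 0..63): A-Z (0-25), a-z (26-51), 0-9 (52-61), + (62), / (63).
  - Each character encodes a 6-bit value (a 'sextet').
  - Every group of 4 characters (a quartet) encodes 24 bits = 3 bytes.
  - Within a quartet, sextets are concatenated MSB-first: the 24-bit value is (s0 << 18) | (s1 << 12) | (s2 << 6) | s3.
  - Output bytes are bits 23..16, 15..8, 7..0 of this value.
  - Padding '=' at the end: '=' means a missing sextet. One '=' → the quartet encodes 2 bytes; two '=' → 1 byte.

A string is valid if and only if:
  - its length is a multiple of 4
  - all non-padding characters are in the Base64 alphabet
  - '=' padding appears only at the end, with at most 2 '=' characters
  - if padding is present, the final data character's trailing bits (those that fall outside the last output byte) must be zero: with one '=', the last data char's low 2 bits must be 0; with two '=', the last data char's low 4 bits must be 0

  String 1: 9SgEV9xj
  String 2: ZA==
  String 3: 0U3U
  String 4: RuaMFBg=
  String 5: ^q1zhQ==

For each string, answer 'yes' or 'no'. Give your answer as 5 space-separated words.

String 1: '9SgEV9xj' → valid
String 2: 'ZA==' → valid
String 3: '0U3U' → valid
String 4: 'RuaMFBg=' → valid
String 5: '^q1zhQ==' → invalid (bad char(s): ['^'])

Answer: yes yes yes yes no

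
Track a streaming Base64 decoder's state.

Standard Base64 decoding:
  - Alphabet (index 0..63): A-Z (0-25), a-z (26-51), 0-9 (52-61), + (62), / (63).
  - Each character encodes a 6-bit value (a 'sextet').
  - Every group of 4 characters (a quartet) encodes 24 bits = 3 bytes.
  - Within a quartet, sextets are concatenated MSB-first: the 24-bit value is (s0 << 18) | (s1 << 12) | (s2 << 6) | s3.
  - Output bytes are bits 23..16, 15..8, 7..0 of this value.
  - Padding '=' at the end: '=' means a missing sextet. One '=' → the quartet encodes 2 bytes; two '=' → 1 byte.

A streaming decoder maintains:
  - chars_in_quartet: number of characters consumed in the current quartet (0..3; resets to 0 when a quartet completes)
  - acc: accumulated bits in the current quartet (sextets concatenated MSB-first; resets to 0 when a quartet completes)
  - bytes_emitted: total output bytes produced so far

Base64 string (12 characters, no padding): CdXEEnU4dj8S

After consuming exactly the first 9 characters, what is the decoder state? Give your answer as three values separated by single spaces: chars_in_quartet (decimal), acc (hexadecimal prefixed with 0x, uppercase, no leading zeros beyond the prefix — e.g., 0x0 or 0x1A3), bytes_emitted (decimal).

After char 0 ('C'=2): chars_in_quartet=1 acc=0x2 bytes_emitted=0
After char 1 ('d'=29): chars_in_quartet=2 acc=0x9D bytes_emitted=0
After char 2 ('X'=23): chars_in_quartet=3 acc=0x2757 bytes_emitted=0
After char 3 ('E'=4): chars_in_quartet=4 acc=0x9D5C4 -> emit 09 D5 C4, reset; bytes_emitted=3
After char 4 ('E'=4): chars_in_quartet=1 acc=0x4 bytes_emitted=3
After char 5 ('n'=39): chars_in_quartet=2 acc=0x127 bytes_emitted=3
After char 6 ('U'=20): chars_in_quartet=3 acc=0x49D4 bytes_emitted=3
After char 7 ('4'=56): chars_in_quartet=4 acc=0x127538 -> emit 12 75 38, reset; bytes_emitted=6
After char 8 ('d'=29): chars_in_quartet=1 acc=0x1D bytes_emitted=6

Answer: 1 0x1D 6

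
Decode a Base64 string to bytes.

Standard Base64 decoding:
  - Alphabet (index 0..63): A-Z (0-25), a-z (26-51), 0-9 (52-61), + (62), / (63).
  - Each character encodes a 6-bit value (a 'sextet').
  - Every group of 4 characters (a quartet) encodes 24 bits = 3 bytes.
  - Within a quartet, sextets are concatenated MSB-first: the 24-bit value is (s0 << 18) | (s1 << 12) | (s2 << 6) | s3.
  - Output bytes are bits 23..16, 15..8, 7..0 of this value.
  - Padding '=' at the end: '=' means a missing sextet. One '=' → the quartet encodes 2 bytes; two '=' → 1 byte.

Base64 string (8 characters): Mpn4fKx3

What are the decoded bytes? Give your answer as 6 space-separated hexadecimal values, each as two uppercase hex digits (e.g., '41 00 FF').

After char 0 ('M'=12): chars_in_quartet=1 acc=0xC bytes_emitted=0
After char 1 ('p'=41): chars_in_quartet=2 acc=0x329 bytes_emitted=0
After char 2 ('n'=39): chars_in_quartet=3 acc=0xCA67 bytes_emitted=0
After char 3 ('4'=56): chars_in_quartet=4 acc=0x3299F8 -> emit 32 99 F8, reset; bytes_emitted=3
After char 4 ('f'=31): chars_in_quartet=1 acc=0x1F bytes_emitted=3
After char 5 ('K'=10): chars_in_quartet=2 acc=0x7CA bytes_emitted=3
After char 6 ('x'=49): chars_in_quartet=3 acc=0x1F2B1 bytes_emitted=3
After char 7 ('3'=55): chars_in_quartet=4 acc=0x7CAC77 -> emit 7C AC 77, reset; bytes_emitted=6

Answer: 32 99 F8 7C AC 77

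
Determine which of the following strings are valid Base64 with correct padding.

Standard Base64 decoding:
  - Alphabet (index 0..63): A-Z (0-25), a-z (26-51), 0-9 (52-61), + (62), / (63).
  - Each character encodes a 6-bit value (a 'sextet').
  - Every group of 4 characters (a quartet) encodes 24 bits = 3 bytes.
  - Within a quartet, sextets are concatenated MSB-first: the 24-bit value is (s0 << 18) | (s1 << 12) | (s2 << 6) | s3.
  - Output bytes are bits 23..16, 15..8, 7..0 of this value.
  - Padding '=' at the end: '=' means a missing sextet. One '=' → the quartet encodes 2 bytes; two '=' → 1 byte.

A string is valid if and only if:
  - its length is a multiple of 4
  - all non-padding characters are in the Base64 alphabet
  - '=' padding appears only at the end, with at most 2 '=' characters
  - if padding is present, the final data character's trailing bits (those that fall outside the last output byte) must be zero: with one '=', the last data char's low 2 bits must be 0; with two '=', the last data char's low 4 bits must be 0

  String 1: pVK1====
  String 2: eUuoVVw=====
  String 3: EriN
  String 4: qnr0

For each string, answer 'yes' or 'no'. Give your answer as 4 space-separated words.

Answer: no no yes yes

Derivation:
String 1: 'pVK1====' → invalid (4 pad chars (max 2))
String 2: 'eUuoVVw=====' → invalid (5 pad chars (max 2))
String 3: 'EriN' → valid
String 4: 'qnr0' → valid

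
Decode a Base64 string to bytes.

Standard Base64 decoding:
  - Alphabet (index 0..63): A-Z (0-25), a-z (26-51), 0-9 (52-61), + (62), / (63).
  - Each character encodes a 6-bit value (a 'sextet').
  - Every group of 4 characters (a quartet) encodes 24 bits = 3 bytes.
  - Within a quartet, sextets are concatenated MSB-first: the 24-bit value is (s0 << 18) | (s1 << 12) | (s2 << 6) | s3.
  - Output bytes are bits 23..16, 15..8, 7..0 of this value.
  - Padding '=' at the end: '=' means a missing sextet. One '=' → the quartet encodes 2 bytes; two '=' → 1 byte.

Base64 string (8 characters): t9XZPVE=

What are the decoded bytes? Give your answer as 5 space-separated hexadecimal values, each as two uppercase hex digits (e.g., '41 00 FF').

Answer: B7 D5 D9 3D 51

Derivation:
After char 0 ('t'=45): chars_in_quartet=1 acc=0x2D bytes_emitted=0
After char 1 ('9'=61): chars_in_quartet=2 acc=0xB7D bytes_emitted=0
After char 2 ('X'=23): chars_in_quartet=3 acc=0x2DF57 bytes_emitted=0
After char 3 ('Z'=25): chars_in_quartet=4 acc=0xB7D5D9 -> emit B7 D5 D9, reset; bytes_emitted=3
After char 4 ('P'=15): chars_in_quartet=1 acc=0xF bytes_emitted=3
After char 5 ('V'=21): chars_in_quartet=2 acc=0x3D5 bytes_emitted=3
After char 6 ('E'=4): chars_in_quartet=3 acc=0xF544 bytes_emitted=3
Padding '=': partial quartet acc=0xF544 -> emit 3D 51; bytes_emitted=5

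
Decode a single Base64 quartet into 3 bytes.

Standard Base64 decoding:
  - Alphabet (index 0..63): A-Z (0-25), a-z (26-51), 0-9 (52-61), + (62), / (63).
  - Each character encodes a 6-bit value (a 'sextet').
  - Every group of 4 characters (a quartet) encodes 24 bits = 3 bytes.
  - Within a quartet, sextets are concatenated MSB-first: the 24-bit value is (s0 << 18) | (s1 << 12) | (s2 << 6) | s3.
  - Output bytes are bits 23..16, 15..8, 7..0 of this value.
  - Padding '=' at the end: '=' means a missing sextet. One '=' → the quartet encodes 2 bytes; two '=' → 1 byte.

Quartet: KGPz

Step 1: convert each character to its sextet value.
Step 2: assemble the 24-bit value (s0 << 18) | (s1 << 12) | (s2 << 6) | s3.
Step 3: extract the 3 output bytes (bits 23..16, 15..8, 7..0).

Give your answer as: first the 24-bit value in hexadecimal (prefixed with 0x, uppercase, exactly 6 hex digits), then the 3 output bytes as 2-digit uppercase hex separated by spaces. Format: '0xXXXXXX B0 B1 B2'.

Answer: 0x2863F3 28 63 F3

Derivation:
Sextets: K=10, G=6, P=15, z=51
24-bit: (10<<18) | (6<<12) | (15<<6) | 51
      = 0x280000 | 0x006000 | 0x0003C0 | 0x000033
      = 0x2863F3
Bytes: (v>>16)&0xFF=28, (v>>8)&0xFF=63, v&0xFF=F3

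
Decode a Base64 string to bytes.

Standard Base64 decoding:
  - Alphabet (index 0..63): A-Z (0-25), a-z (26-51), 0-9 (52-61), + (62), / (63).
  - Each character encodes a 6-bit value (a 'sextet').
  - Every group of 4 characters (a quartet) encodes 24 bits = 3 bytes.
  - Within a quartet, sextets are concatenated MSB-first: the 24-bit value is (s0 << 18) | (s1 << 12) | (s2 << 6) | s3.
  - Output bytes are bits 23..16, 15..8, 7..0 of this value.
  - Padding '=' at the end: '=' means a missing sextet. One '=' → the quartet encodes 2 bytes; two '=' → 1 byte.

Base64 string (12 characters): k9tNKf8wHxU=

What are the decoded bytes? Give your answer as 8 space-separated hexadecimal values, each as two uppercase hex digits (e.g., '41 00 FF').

Answer: 93 DB 4D 29 FF 30 1F 15

Derivation:
After char 0 ('k'=36): chars_in_quartet=1 acc=0x24 bytes_emitted=0
After char 1 ('9'=61): chars_in_quartet=2 acc=0x93D bytes_emitted=0
After char 2 ('t'=45): chars_in_quartet=3 acc=0x24F6D bytes_emitted=0
After char 3 ('N'=13): chars_in_quartet=4 acc=0x93DB4D -> emit 93 DB 4D, reset; bytes_emitted=3
After char 4 ('K'=10): chars_in_quartet=1 acc=0xA bytes_emitted=3
After char 5 ('f'=31): chars_in_quartet=2 acc=0x29F bytes_emitted=3
After char 6 ('8'=60): chars_in_quartet=3 acc=0xA7FC bytes_emitted=3
After char 7 ('w'=48): chars_in_quartet=4 acc=0x29FF30 -> emit 29 FF 30, reset; bytes_emitted=6
After char 8 ('H'=7): chars_in_quartet=1 acc=0x7 bytes_emitted=6
After char 9 ('x'=49): chars_in_quartet=2 acc=0x1F1 bytes_emitted=6
After char 10 ('U'=20): chars_in_quartet=3 acc=0x7C54 bytes_emitted=6
Padding '=': partial quartet acc=0x7C54 -> emit 1F 15; bytes_emitted=8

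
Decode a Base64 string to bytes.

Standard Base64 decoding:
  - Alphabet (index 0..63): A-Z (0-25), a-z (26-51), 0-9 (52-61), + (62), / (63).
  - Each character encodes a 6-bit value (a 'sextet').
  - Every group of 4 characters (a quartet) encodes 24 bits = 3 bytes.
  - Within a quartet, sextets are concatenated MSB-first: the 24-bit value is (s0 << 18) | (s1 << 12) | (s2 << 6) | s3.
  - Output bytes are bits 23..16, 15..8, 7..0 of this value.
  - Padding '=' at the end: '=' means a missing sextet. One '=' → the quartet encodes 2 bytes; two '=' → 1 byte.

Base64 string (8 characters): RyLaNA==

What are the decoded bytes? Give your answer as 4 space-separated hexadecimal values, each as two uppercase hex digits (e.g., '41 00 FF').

After char 0 ('R'=17): chars_in_quartet=1 acc=0x11 bytes_emitted=0
After char 1 ('y'=50): chars_in_quartet=2 acc=0x472 bytes_emitted=0
After char 2 ('L'=11): chars_in_quartet=3 acc=0x11C8B bytes_emitted=0
After char 3 ('a'=26): chars_in_quartet=4 acc=0x4722DA -> emit 47 22 DA, reset; bytes_emitted=3
After char 4 ('N'=13): chars_in_quartet=1 acc=0xD bytes_emitted=3
After char 5 ('A'=0): chars_in_quartet=2 acc=0x340 bytes_emitted=3
Padding '==': partial quartet acc=0x340 -> emit 34; bytes_emitted=4

Answer: 47 22 DA 34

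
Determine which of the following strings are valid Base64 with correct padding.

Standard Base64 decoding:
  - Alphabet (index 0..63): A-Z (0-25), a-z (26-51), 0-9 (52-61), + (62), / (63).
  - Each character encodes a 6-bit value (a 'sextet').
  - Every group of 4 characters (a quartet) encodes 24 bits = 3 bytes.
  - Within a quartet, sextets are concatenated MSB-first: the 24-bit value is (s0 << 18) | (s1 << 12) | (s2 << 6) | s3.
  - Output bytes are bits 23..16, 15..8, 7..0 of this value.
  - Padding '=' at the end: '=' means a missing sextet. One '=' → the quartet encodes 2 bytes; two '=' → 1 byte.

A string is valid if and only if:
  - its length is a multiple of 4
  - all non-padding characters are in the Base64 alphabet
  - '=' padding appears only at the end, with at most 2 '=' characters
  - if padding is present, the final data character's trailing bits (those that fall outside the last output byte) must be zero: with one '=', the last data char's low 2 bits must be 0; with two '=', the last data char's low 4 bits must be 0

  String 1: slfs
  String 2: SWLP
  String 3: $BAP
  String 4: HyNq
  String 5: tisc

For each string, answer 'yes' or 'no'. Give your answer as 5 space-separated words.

Answer: yes yes no yes yes

Derivation:
String 1: 'slfs' → valid
String 2: 'SWLP' → valid
String 3: '$BAP' → invalid (bad char(s): ['$'])
String 4: 'HyNq' → valid
String 5: 'tisc' → valid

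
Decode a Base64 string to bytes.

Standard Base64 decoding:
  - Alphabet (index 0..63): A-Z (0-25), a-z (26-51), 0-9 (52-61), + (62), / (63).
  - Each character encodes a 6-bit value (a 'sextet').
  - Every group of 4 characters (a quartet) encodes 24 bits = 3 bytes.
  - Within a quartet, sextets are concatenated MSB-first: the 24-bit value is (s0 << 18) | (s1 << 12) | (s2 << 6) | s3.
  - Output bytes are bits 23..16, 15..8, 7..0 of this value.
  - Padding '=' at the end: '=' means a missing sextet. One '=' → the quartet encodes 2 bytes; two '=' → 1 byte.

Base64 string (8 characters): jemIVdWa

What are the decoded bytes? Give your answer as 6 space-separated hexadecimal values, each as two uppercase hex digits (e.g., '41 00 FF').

Answer: 8D E9 88 55 D5 9A

Derivation:
After char 0 ('j'=35): chars_in_quartet=1 acc=0x23 bytes_emitted=0
After char 1 ('e'=30): chars_in_quartet=2 acc=0x8DE bytes_emitted=0
After char 2 ('m'=38): chars_in_quartet=3 acc=0x237A6 bytes_emitted=0
After char 3 ('I'=8): chars_in_quartet=4 acc=0x8DE988 -> emit 8D E9 88, reset; bytes_emitted=3
After char 4 ('V'=21): chars_in_quartet=1 acc=0x15 bytes_emitted=3
After char 5 ('d'=29): chars_in_quartet=2 acc=0x55D bytes_emitted=3
After char 6 ('W'=22): chars_in_quartet=3 acc=0x15756 bytes_emitted=3
After char 7 ('a'=26): chars_in_quartet=4 acc=0x55D59A -> emit 55 D5 9A, reset; bytes_emitted=6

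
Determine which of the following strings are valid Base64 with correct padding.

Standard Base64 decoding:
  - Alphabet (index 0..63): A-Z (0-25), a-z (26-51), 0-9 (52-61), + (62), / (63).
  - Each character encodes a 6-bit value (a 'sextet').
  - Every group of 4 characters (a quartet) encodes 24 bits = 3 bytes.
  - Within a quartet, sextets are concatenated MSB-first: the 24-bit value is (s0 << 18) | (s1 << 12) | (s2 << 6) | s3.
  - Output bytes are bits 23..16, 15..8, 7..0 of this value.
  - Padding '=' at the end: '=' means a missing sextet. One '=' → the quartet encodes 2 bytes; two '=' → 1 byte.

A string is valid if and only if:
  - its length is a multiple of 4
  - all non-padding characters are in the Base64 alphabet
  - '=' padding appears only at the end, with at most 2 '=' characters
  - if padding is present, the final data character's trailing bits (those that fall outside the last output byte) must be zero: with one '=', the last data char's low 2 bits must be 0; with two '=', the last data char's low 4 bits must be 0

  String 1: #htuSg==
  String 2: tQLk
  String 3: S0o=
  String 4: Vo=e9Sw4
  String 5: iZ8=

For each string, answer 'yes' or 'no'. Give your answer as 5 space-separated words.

Answer: no yes yes no yes

Derivation:
String 1: '#htuSg==' → invalid (bad char(s): ['#'])
String 2: 'tQLk' → valid
String 3: 'S0o=' → valid
String 4: 'Vo=e9Sw4' → invalid (bad char(s): ['=']; '=' in middle)
String 5: 'iZ8=' → valid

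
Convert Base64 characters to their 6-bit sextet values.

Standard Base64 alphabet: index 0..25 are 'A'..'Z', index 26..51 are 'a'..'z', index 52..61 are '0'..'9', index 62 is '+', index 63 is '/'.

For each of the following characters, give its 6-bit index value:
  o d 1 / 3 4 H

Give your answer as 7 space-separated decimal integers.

'o': a..z range, 26 + ord('o') − ord('a') = 40
'd': a..z range, 26 + ord('d') − ord('a') = 29
'1': 0..9 range, 52 + ord('1') − ord('0') = 53
'/': index 63
'3': 0..9 range, 52 + ord('3') − ord('0') = 55
'4': 0..9 range, 52 + ord('4') − ord('0') = 56
'H': A..Z range, ord('H') − ord('A') = 7

Answer: 40 29 53 63 55 56 7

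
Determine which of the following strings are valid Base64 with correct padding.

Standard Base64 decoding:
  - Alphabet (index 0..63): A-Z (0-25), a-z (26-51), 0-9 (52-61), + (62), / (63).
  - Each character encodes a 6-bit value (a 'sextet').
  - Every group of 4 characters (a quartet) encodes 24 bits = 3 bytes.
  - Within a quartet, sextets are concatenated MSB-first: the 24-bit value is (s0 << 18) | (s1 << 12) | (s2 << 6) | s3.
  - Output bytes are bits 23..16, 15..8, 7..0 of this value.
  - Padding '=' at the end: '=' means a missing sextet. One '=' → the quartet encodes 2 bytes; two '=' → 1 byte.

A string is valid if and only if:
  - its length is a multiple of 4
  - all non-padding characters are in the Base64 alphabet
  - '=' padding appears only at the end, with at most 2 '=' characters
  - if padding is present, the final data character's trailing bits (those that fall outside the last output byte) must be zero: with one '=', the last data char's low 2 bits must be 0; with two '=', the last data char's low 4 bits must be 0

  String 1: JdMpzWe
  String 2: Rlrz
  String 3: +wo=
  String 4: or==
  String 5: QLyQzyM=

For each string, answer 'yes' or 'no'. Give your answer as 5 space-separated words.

String 1: 'JdMpzWe' → invalid (len=7 not mult of 4)
String 2: 'Rlrz' → valid
String 3: '+wo=' → valid
String 4: 'or==' → invalid (bad trailing bits)
String 5: 'QLyQzyM=' → valid

Answer: no yes yes no yes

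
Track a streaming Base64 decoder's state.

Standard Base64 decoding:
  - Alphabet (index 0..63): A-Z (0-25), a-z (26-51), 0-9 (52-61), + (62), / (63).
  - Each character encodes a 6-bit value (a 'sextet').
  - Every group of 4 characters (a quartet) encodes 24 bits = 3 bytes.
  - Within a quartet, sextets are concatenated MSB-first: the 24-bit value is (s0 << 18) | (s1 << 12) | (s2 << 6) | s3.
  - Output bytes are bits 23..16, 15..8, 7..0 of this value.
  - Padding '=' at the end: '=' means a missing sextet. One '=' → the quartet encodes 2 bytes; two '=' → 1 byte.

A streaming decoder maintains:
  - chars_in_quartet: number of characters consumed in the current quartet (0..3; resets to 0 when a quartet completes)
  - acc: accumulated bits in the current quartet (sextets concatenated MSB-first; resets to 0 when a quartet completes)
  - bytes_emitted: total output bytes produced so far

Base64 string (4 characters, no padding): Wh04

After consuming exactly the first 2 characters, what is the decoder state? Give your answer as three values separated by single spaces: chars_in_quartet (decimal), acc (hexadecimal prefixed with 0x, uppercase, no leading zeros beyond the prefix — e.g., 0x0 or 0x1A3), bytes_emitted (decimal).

After char 0 ('W'=22): chars_in_quartet=1 acc=0x16 bytes_emitted=0
After char 1 ('h'=33): chars_in_quartet=2 acc=0x5A1 bytes_emitted=0

Answer: 2 0x5A1 0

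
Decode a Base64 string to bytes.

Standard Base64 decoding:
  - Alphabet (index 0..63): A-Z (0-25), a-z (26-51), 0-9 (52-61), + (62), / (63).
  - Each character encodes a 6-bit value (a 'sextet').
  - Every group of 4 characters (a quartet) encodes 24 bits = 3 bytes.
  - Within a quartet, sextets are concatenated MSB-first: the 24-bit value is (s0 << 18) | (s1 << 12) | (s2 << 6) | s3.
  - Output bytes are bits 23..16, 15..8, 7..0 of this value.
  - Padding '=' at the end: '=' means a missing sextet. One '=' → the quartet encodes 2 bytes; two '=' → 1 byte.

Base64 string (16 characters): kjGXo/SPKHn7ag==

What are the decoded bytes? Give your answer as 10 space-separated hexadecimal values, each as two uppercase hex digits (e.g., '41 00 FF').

Answer: 92 31 97 A3 F4 8F 28 79 FB 6A

Derivation:
After char 0 ('k'=36): chars_in_quartet=1 acc=0x24 bytes_emitted=0
After char 1 ('j'=35): chars_in_quartet=2 acc=0x923 bytes_emitted=0
After char 2 ('G'=6): chars_in_quartet=3 acc=0x248C6 bytes_emitted=0
After char 3 ('X'=23): chars_in_quartet=4 acc=0x923197 -> emit 92 31 97, reset; bytes_emitted=3
After char 4 ('o'=40): chars_in_quartet=1 acc=0x28 bytes_emitted=3
After char 5 ('/'=63): chars_in_quartet=2 acc=0xA3F bytes_emitted=3
After char 6 ('S'=18): chars_in_quartet=3 acc=0x28FD2 bytes_emitted=3
After char 7 ('P'=15): chars_in_quartet=4 acc=0xA3F48F -> emit A3 F4 8F, reset; bytes_emitted=6
After char 8 ('K'=10): chars_in_quartet=1 acc=0xA bytes_emitted=6
After char 9 ('H'=7): chars_in_quartet=2 acc=0x287 bytes_emitted=6
After char 10 ('n'=39): chars_in_quartet=3 acc=0xA1E7 bytes_emitted=6
After char 11 ('7'=59): chars_in_quartet=4 acc=0x2879FB -> emit 28 79 FB, reset; bytes_emitted=9
After char 12 ('a'=26): chars_in_quartet=1 acc=0x1A bytes_emitted=9
After char 13 ('g'=32): chars_in_quartet=2 acc=0x6A0 bytes_emitted=9
Padding '==': partial quartet acc=0x6A0 -> emit 6A; bytes_emitted=10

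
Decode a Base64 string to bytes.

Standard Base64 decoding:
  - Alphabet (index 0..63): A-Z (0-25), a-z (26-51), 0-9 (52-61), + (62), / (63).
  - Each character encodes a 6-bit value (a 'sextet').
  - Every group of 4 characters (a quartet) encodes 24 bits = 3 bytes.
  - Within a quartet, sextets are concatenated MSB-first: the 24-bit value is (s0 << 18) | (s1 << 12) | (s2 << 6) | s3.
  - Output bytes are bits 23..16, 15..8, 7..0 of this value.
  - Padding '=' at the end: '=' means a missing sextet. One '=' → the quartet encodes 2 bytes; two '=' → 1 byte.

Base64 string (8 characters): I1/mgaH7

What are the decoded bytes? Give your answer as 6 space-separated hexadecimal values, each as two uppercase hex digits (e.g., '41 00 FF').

After char 0 ('I'=8): chars_in_quartet=1 acc=0x8 bytes_emitted=0
After char 1 ('1'=53): chars_in_quartet=2 acc=0x235 bytes_emitted=0
After char 2 ('/'=63): chars_in_quartet=3 acc=0x8D7F bytes_emitted=0
After char 3 ('m'=38): chars_in_quartet=4 acc=0x235FE6 -> emit 23 5F E6, reset; bytes_emitted=3
After char 4 ('g'=32): chars_in_quartet=1 acc=0x20 bytes_emitted=3
After char 5 ('a'=26): chars_in_quartet=2 acc=0x81A bytes_emitted=3
After char 6 ('H'=7): chars_in_quartet=3 acc=0x20687 bytes_emitted=3
After char 7 ('7'=59): chars_in_quartet=4 acc=0x81A1FB -> emit 81 A1 FB, reset; bytes_emitted=6

Answer: 23 5F E6 81 A1 FB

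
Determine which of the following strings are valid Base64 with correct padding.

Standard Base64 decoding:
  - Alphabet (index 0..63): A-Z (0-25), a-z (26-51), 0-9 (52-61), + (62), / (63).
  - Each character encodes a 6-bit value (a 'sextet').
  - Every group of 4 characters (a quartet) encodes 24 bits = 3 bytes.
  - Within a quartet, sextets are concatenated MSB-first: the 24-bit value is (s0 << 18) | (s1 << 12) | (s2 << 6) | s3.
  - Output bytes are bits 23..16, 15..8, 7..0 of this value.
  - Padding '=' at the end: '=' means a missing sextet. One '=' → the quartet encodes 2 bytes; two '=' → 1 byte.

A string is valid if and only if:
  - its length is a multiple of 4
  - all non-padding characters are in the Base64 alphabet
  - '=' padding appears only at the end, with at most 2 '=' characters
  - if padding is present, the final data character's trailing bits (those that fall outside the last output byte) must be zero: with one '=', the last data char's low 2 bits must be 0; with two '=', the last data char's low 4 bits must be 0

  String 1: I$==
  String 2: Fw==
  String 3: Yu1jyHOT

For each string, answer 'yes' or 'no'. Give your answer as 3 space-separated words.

String 1: 'I$==' → invalid (bad char(s): ['$'])
String 2: 'Fw==' → valid
String 3: 'Yu1jyHOT' → valid

Answer: no yes yes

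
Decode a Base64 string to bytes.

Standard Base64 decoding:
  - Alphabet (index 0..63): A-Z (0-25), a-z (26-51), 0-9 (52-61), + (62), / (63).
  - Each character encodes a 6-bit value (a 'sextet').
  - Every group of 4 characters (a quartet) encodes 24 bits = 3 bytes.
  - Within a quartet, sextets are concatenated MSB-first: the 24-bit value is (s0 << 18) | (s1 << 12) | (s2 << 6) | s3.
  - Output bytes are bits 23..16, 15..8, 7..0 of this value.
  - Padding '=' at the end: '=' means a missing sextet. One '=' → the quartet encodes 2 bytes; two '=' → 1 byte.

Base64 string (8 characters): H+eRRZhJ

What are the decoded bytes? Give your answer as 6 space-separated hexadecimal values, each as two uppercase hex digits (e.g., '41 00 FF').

Answer: 1F E7 91 45 98 49

Derivation:
After char 0 ('H'=7): chars_in_quartet=1 acc=0x7 bytes_emitted=0
After char 1 ('+'=62): chars_in_quartet=2 acc=0x1FE bytes_emitted=0
After char 2 ('e'=30): chars_in_quartet=3 acc=0x7F9E bytes_emitted=0
After char 3 ('R'=17): chars_in_quartet=4 acc=0x1FE791 -> emit 1F E7 91, reset; bytes_emitted=3
After char 4 ('R'=17): chars_in_quartet=1 acc=0x11 bytes_emitted=3
After char 5 ('Z'=25): chars_in_quartet=2 acc=0x459 bytes_emitted=3
After char 6 ('h'=33): chars_in_quartet=3 acc=0x11661 bytes_emitted=3
After char 7 ('J'=9): chars_in_quartet=4 acc=0x459849 -> emit 45 98 49, reset; bytes_emitted=6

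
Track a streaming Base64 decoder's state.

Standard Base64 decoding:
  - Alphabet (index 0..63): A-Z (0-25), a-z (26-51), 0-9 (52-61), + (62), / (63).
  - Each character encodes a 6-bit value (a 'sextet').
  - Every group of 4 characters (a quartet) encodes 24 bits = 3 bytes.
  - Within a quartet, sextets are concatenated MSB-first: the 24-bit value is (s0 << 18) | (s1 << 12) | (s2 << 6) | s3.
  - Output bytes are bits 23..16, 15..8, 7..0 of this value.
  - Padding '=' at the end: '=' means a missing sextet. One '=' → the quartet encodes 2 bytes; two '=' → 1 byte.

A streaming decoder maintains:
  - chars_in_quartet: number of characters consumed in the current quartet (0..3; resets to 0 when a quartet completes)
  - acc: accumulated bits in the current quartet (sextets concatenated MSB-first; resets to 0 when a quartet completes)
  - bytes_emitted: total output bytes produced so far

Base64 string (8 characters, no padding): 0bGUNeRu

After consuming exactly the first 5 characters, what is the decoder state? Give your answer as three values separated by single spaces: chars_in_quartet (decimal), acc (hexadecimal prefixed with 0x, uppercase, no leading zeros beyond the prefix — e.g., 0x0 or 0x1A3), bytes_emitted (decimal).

After char 0 ('0'=52): chars_in_quartet=1 acc=0x34 bytes_emitted=0
After char 1 ('b'=27): chars_in_quartet=2 acc=0xD1B bytes_emitted=0
After char 2 ('G'=6): chars_in_quartet=3 acc=0x346C6 bytes_emitted=0
After char 3 ('U'=20): chars_in_quartet=4 acc=0xD1B194 -> emit D1 B1 94, reset; bytes_emitted=3
After char 4 ('N'=13): chars_in_quartet=1 acc=0xD bytes_emitted=3

Answer: 1 0xD 3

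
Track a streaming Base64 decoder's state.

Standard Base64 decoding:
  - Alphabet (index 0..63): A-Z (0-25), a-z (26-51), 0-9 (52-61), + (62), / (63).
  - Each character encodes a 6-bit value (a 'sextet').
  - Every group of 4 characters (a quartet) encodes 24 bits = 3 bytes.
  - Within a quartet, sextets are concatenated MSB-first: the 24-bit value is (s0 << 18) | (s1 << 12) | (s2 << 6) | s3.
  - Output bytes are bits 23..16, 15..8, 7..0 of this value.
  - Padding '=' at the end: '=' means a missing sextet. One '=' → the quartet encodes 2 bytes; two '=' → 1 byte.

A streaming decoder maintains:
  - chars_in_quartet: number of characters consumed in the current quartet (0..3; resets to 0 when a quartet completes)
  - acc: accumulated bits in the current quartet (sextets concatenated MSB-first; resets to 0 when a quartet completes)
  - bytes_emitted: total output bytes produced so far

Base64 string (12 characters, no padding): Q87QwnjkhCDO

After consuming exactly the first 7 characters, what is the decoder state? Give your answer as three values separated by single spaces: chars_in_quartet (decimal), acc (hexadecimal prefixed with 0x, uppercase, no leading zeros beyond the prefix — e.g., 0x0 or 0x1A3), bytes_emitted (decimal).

Answer: 3 0x309E3 3

Derivation:
After char 0 ('Q'=16): chars_in_quartet=1 acc=0x10 bytes_emitted=0
After char 1 ('8'=60): chars_in_quartet=2 acc=0x43C bytes_emitted=0
After char 2 ('7'=59): chars_in_quartet=3 acc=0x10F3B bytes_emitted=0
After char 3 ('Q'=16): chars_in_quartet=4 acc=0x43CED0 -> emit 43 CE D0, reset; bytes_emitted=3
After char 4 ('w'=48): chars_in_quartet=1 acc=0x30 bytes_emitted=3
After char 5 ('n'=39): chars_in_quartet=2 acc=0xC27 bytes_emitted=3
After char 6 ('j'=35): chars_in_quartet=3 acc=0x309E3 bytes_emitted=3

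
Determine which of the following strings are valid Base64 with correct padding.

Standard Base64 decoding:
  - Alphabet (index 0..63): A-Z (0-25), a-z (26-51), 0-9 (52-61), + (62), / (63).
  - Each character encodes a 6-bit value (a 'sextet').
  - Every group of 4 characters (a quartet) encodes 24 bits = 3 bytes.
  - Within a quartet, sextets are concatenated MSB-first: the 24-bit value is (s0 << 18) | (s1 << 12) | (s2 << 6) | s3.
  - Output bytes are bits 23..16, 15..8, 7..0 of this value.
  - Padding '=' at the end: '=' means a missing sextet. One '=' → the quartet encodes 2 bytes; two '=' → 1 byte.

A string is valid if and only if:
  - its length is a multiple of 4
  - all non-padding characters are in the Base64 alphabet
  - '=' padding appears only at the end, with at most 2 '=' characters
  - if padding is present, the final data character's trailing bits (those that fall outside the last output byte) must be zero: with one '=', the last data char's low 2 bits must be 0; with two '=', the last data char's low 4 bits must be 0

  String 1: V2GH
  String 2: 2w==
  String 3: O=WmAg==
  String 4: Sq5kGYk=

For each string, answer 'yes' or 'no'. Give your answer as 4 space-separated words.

String 1: 'V2GH' → valid
String 2: '2w==' → valid
String 3: 'O=WmAg==' → invalid (bad char(s): ['=']; '=' in middle)
String 4: 'Sq5kGYk=' → valid

Answer: yes yes no yes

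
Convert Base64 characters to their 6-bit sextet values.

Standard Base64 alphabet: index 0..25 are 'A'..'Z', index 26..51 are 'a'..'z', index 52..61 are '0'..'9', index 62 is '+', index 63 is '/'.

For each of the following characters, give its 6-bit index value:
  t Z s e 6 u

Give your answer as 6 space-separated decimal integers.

Answer: 45 25 44 30 58 46

Derivation:
't': a..z range, 26 + ord('t') − ord('a') = 45
'Z': A..Z range, ord('Z') − ord('A') = 25
's': a..z range, 26 + ord('s') − ord('a') = 44
'e': a..z range, 26 + ord('e') − ord('a') = 30
'6': 0..9 range, 52 + ord('6') − ord('0') = 58
'u': a..z range, 26 + ord('u') − ord('a') = 46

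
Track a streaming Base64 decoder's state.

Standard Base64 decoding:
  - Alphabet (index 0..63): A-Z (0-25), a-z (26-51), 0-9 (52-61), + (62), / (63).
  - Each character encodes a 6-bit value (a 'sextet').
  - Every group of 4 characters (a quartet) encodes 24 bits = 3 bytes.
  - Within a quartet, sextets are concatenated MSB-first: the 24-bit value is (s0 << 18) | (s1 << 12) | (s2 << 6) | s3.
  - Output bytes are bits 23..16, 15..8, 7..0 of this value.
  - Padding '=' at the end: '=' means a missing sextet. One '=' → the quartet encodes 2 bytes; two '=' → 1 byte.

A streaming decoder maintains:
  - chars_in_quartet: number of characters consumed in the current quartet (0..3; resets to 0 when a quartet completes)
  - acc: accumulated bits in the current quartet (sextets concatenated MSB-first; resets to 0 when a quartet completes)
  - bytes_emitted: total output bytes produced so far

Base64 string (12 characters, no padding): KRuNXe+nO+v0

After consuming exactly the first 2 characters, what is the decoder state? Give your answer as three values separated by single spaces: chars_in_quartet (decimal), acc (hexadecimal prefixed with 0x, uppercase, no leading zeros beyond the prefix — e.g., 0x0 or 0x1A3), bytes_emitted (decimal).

Answer: 2 0x291 0

Derivation:
After char 0 ('K'=10): chars_in_quartet=1 acc=0xA bytes_emitted=0
After char 1 ('R'=17): chars_in_quartet=2 acc=0x291 bytes_emitted=0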